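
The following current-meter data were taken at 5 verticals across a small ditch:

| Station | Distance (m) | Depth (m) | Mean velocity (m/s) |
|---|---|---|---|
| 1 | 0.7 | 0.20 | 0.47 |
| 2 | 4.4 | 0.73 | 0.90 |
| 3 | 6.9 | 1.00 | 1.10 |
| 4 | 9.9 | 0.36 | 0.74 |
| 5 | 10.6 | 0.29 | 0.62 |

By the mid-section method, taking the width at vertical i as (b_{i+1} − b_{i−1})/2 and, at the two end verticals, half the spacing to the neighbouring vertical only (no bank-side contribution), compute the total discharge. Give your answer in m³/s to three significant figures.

w_1 = (4.4 − 0.7)/2 = 1.85 m; q_1 = 0.47 × 0.20 × 1.85 = 0.1739 m³/s
w_2 = (6.9 − 0.7)/2 = 3.1 m; q_2 = 0.90 × 0.73 × 3.1 = 2.037 m³/s
w_3 = (9.9 − 4.4)/2 = 2.75 m; q_3 = 1.10 × 1.00 × 2.75 = 3.025 m³/s
w_4 = (10.6 − 6.9)/2 = 1.85 m; q_4 = 0.74 × 0.36 × 1.85 = 0.4928 m³/s
w_5 = (10.6 − 9.9)/2 = 0.35 m; q_5 = 0.62 × 0.29 × 0.35 = 0.06293 m³/s
Q = Σ qᵢ = 5.791 m³/s

5.79 m³/s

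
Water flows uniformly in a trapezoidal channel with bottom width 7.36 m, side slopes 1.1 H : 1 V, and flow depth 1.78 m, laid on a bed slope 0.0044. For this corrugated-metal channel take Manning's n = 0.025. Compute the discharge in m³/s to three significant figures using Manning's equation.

52.7 m³/s

A = (b + z·y)·y = (7.36 + 1.1×1.78)×1.78 = 16.59 m²
P = b + 2y√(1+z²) = 7.36 + 2×1.78×√(1+1.1²) = 12.65 m
R = A/P = 16.59/12.65 = 1.311 m
Q = (1/n)·A·R^(2/3)·S^(1/2) = (1/0.025) × 16.59 × 1.311^(2/3) × 0.0044^(1/2) = 52.71 m³/s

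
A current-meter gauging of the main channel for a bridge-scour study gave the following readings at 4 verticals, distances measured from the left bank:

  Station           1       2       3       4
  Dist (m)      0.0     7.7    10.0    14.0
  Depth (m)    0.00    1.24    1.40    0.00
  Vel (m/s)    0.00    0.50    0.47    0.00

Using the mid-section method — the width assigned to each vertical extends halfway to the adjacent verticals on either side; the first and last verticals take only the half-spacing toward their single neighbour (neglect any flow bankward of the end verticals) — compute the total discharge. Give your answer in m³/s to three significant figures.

5.17 m³/s

w_2 = (10.0 − 0.0)/2 = 5 m; q_2 = 0.50 × 1.24 × 5 = 3.100 m³/s
w_3 = (14.0 − 7.7)/2 = 3.15 m; q_3 = 0.47 × 1.40 × 3.15 = 2.073 m³/s
Stations 1, 4 contribute zero (depth or velocity is 0).
Q = Σ qᵢ = 5.173 m³/s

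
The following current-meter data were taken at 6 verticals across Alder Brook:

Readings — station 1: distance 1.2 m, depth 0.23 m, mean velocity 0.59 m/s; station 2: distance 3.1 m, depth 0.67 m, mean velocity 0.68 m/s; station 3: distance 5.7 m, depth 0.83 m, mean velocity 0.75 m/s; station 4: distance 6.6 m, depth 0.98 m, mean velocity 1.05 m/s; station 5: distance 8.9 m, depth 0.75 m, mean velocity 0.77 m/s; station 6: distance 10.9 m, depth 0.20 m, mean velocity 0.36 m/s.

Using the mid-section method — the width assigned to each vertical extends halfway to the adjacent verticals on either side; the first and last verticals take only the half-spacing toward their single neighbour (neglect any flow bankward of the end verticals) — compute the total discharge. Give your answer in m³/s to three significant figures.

5.20 m³/s

w_1 = (3.1 − 1.2)/2 = 0.95 m; q_1 = 0.59 × 0.23 × 0.95 = 0.1289 m³/s
w_2 = (5.7 − 1.2)/2 = 2.25 m; q_2 = 0.68 × 0.67 × 2.25 = 1.025 m³/s
w_3 = (6.6 − 3.1)/2 = 1.75 m; q_3 = 0.75 × 0.83 × 1.75 = 1.089 m³/s
w_4 = (8.9 − 5.7)/2 = 1.6 m; q_4 = 1.05 × 0.98 × 1.6 = 1.646 m³/s
w_5 = (10.9 − 6.6)/2 = 2.15 m; q_5 = 0.77 × 0.75 × 2.15 = 1.242 m³/s
w_6 = (10.9 − 8.9)/2 = 1 m; q_6 = 0.36 × 0.20 × 1 = 0.07200 m³/s
Q = Σ qᵢ = 5.203 m³/s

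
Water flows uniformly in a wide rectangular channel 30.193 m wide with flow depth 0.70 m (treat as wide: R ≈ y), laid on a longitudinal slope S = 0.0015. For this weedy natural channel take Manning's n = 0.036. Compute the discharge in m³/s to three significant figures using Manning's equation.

A = b·y = 30.193 × 0.70 = 21.14 m²
Wide channel: R ≈ y = 0.70 m
Q = (1/n)·A·R^(2/3)·S^(1/2) = (1/0.036) × 21.14 × 0.7000^(2/3) × 0.0015^(1/2) = 17.93 m³/s

17.9 m³/s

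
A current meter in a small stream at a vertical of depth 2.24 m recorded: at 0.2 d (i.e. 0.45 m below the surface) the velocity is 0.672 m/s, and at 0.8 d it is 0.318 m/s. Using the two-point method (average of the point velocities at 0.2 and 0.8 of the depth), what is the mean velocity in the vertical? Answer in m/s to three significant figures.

v̄ = (0.672 + 0.318) / 2 = 0.4950 m/s

0.495 m/s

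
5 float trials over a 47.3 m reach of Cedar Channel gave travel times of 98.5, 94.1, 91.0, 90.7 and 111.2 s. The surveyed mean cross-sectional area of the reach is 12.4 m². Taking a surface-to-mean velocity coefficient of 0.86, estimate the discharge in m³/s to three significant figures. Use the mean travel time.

5.19 m³/s

t̄ = (98.5 + 94.1 + 91.0 + 90.7 + 111.2) / 5 = 97.1 s
v_surface = L / t̄ = 47.3 / 97.1 = 0.4871 m/s
v_mean = 0.86 × 0.4871 = 0.4189 m/s
Q = A × v_mean = 12.4 × 0.4189 = 5.195 m³/s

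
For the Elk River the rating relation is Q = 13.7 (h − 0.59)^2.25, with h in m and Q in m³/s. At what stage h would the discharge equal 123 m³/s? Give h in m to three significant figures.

3.24 m

h − h₀ = (Q/C)^(1/b) = (123/13.7)^(1/2.25) = 2.652 m
h = 0.59 + 2.652 = 3.242 m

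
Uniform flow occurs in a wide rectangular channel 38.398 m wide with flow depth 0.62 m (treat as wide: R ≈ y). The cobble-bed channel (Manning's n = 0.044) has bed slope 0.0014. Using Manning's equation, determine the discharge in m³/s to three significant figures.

14.7 m³/s

A = b·y = 38.398 × 0.62 = 23.81 m²
Wide channel: R ≈ y = 0.62 m
Q = (1/n)·A·R^(2/3)·S^(1/2) = (1/0.044) × 23.81 × 0.6200^(2/3) × 0.0014^(1/2) = 14.72 m³/s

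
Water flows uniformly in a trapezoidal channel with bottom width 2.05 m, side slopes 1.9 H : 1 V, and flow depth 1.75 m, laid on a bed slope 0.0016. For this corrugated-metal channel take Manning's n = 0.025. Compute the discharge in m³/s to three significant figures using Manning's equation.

A = (b + z·y)·y = (2.05 + 1.9×1.75)×1.75 = 9.406 m²
P = b + 2y√(1+z²) = 2.05 + 2×1.75×√(1+1.9²) = 9.565 m
R = A/P = 9.406/9.565 = 0.9834 m
Q = (1/n)·A·R^(2/3)·S^(1/2) = (1/0.025) × 9.406 × 0.9834^(2/3) × 0.0016^(1/2) = 14.88 m³/s

14.9 m³/s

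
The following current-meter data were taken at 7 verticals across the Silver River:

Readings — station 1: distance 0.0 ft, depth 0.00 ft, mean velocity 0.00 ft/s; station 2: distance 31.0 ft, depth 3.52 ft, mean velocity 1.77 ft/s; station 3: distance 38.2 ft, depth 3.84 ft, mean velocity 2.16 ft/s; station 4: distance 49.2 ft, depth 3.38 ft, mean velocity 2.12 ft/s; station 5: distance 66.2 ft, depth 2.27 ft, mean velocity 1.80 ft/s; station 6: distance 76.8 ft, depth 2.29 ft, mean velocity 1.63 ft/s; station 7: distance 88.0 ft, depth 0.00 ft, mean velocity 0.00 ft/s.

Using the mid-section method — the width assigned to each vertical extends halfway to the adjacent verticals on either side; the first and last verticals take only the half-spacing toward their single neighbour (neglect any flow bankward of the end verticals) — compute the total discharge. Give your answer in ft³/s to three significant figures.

392 ft³/s

w_2 = (38.2 − 0.0)/2 = 19.1 ft; q_2 = 1.77 × 3.52 × 19.1 = 119.0 ft³/s
w_3 = (49.2 − 31.0)/2 = 9.1 ft; q_3 = 2.16 × 3.84 × 9.1 = 75.48 ft³/s
w_4 = (66.2 − 38.2)/2 = 14 ft; q_4 = 2.12 × 3.38 × 14 = 100.3 ft³/s
w_5 = (76.8 − 49.2)/2 = 13.8 ft; q_5 = 1.80 × 2.27 × 13.8 = 56.39 ft³/s
w_6 = (88.0 − 66.2)/2 = 10.9 ft; q_6 = 1.63 × 2.29 × 10.9 = 40.69 ft³/s
Stations 1, 7 contribute zero (depth or velocity is 0).
Q = Σ qᵢ = 391.9 ft³/s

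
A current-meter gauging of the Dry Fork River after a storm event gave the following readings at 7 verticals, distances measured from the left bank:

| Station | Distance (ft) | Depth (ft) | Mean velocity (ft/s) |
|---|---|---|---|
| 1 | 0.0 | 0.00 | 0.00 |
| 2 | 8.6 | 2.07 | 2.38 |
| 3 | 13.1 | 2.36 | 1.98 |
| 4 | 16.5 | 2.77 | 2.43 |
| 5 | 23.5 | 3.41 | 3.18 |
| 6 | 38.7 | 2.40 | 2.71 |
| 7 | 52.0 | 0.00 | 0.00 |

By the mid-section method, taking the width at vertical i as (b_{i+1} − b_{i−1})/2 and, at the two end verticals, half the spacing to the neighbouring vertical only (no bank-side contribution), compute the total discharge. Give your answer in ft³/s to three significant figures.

299 ft³/s

w_2 = (13.1 − 0.0)/2 = 6.55 ft; q_2 = 2.38 × 2.07 × 6.55 = 32.27 ft³/s
w_3 = (16.5 − 8.6)/2 = 3.95 ft; q_3 = 1.98 × 2.36 × 3.95 = 18.46 ft³/s
w_4 = (23.5 − 13.1)/2 = 5.2 ft; q_4 = 2.43 × 2.77 × 5.2 = 35.00 ft³/s
w_5 = (38.7 − 16.5)/2 = 11.1 ft; q_5 = 3.18 × 3.41 × 11.1 = 120.4 ft³/s
w_6 = (52.0 − 23.5)/2 = 14.25 ft; q_6 = 2.71 × 2.40 × 14.25 = 92.68 ft³/s
Stations 1, 7 contribute zero (depth or velocity is 0).
Q = Σ qᵢ = 298.8 ft³/s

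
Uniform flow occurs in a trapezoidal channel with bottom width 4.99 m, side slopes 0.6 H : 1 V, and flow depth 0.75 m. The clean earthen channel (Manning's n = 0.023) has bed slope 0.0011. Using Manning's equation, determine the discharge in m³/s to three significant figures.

4.21 m³/s

A = (b + z·y)·y = (4.99 + 0.6×0.75)×0.75 = 4.080 m²
P = b + 2y√(1+z²) = 4.99 + 2×0.75×√(1+0.6²) = 6.739 m
R = A/P = 4.080/6.739 = 0.6054 m
Q = (1/n)·A·R^(2/3)·S^(1/2) = (1/0.023) × 4.080 × 0.6054^(2/3) × 0.0011^(1/2) = 4.210 m³/s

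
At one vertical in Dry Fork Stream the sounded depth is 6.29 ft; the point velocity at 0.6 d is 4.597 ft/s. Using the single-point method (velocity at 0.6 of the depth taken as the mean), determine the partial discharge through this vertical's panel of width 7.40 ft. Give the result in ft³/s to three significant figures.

214 ft³/s

v̄ = v₀.₆ = 4.597 ft/s
q = v̄ × d × w = 4.597 × 6.29 × 7.40 = 214.0 ft³/s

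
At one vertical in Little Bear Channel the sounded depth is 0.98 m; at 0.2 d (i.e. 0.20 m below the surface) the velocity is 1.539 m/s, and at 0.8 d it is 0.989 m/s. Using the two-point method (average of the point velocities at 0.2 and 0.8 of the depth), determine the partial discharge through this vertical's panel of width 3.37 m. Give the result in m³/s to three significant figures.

v̄ = (1.539 + 0.989) / 2 = 1.264 m/s
q = v̄ × d × w = 1.264 × 0.98 × 3.37 = 4.174 m³/s

4.17 m³/s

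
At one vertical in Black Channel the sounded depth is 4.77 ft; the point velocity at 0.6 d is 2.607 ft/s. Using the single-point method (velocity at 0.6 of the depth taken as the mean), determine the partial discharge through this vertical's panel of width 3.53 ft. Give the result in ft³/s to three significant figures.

v̄ = v₀.₆ = 2.607 ft/s
q = v̄ × d × w = 2.607 × 4.77 × 3.53 = 43.90 ft³/s

43.9 ft³/s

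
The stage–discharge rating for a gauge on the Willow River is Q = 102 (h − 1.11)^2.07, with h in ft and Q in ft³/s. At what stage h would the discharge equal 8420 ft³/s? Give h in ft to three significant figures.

h − h₀ = (Q/C)^(1/b) = (8420/102)^(1/2.07) = 8.432 ft
h = 1.11 + 8.432 = 9.542 ft

9.54 ft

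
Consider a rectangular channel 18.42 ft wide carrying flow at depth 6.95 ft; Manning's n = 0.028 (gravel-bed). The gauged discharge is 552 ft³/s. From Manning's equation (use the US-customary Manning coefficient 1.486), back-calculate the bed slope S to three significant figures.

0.00105

A = b·y = 18.42 × 6.95 = 128.0 ft²
P = b + 2y = 18.42 + 2×6.95 = 32.32 ft
R = A/P = 128.0/32.32 = 3.961 ft
S = (Q·n / (1.486·A·R^(2/3)))² = (552×0.028 / (1.486×128.0×2.503))² = 0.001053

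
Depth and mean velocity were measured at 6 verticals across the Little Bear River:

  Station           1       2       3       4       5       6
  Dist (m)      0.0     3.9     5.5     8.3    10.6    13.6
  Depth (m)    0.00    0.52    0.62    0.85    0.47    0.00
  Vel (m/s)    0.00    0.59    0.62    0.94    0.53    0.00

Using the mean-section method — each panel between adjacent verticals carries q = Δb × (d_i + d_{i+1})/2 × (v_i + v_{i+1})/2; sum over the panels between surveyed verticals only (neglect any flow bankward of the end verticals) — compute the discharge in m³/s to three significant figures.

Panel 1-2: Δb = 3.9 m, d̄ = (0.00+0.52)/2 = 0.26, v̄ = (0.00+0.59)/2 = 0.295 → q = 3.9×0.26×0.295 = 0.2991 m³/s
Panel 2-3: Δb = 1.6 m, d̄ = (0.52+0.62)/2 = 0.57, v̄ = (0.59+0.62)/2 = 0.605 → q = 1.6×0.57×0.605 = 0.5518 m³/s
Panel 3-4: Δb = 2.8 m, d̄ = (0.62+0.85)/2 = 0.735, v̄ = (0.62+0.94)/2 = 0.78 → q = 2.8×0.735×0.78 = 1.605 m³/s
Panel 4-5: Δb = 2.3 m, d̄ = (0.85+0.47)/2 = 0.66, v̄ = (0.94+0.53)/2 = 0.735 → q = 2.3×0.66×0.735 = 1.116 m³/s
Panel 5-6: Δb = 3 m, d̄ = (0.47+0.00)/2 = 0.235, v̄ = (0.53+0.00)/2 = 0.265 → q = 3×0.235×0.265 = 0.1868 m³/s
Q = Σ q = 3.759 m³/s

3.76 m³/s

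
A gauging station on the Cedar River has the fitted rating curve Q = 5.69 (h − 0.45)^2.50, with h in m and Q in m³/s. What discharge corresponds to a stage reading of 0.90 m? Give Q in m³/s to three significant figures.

0.773 m³/s

Q = 5.69 × (0.90 − 0.45)^2.50 = 5.69 × 0.45^2.50 = 0.7729 m³/s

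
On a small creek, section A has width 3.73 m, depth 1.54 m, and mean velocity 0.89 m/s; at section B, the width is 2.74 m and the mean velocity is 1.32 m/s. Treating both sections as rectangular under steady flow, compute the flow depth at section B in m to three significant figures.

Q = A₁V₁ = (3.73×1.54) × 0.89 = 5.112 m³/s
d₂ = Q/(b₂ V₂) = 5.112/(2.74×1.32) = 1.413 m

1.41 m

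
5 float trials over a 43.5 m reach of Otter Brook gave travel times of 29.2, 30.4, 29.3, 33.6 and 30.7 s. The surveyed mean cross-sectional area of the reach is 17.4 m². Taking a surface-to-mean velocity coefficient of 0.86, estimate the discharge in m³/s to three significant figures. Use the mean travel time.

21.2 m³/s

t̄ = (29.2 + 30.4 + 29.3 + 33.6 + 30.7) / 5 = 30.64 s
v_surface = L / t̄ = 43.5 / 30.64 = 1.420 m/s
v_mean = 0.86 × 1.420 = 1.221 m/s
Q = A × v_mean = 17.4 × 1.221 = 21.24 m³/s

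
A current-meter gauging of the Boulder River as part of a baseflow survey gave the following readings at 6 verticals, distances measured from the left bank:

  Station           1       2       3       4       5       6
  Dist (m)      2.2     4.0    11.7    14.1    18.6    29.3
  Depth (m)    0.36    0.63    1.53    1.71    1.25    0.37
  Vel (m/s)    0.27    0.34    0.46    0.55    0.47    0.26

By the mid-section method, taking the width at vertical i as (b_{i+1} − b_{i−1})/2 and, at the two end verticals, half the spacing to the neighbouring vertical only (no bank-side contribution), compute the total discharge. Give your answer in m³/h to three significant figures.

w_1 = (4.0 − 2.2)/2 = 0.9 m; q_1 = 0.27 × 0.36 × 0.9 = 0.08748 m³/s
w_2 = (11.7 − 2.2)/2 = 4.75 m; q_2 = 0.34 × 0.63 × 4.75 = 1.017 m³/s
w_3 = (14.1 − 4.0)/2 = 5.05 m; q_3 = 0.46 × 1.53 × 5.05 = 3.554 m³/s
w_4 = (18.6 − 11.7)/2 = 3.45 m; q_4 = 0.55 × 1.71 × 3.45 = 3.245 m³/s
w_5 = (29.3 − 14.1)/2 = 7.6 m; q_5 = 0.47 × 1.25 × 7.6 = 4.465 m³/s
w_6 = (29.3 − 18.6)/2 = 5.35 m; q_6 = 0.26 × 0.37 × 5.35 = 0.5147 m³/s
Q = Σ qᵢ = 12.88 m³/s
= 12.88 × 3600 = 46380 m³/h

46400 m³/h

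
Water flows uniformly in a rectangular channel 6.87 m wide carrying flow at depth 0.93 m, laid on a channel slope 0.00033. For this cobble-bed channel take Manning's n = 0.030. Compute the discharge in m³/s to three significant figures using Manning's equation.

A = b·y = 6.87 × 0.93 = 6.389 m²
P = b + 2y = 6.87 + 2×0.93 = 8.730 m
R = A/P = 6.389/8.730 = 0.7319 m
Q = (1/n)·A·R^(2/3)·S^(1/2) = (1/0.030) × 6.389 × 0.7319^(2/3) × 0.00033^(1/2) = 3.142 m³/s

3.14 m³/s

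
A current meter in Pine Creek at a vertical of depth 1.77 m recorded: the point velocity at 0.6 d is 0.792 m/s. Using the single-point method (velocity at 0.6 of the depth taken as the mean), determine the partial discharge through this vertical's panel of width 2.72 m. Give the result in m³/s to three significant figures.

v̄ = v₀.₆ = 0.792 m/s
q = v̄ × d × w = 0.7920 × 1.77 × 2.72 = 3.813 m³/s

3.81 m³/s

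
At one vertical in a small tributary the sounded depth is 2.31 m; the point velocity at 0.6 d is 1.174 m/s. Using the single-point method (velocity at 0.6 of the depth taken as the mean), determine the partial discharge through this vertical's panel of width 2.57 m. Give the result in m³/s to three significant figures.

v̄ = v₀.₆ = 1.174 m/s
q = v̄ × d × w = 1.174 × 2.31 × 2.57 = 6.970 m³/s

6.97 m³/s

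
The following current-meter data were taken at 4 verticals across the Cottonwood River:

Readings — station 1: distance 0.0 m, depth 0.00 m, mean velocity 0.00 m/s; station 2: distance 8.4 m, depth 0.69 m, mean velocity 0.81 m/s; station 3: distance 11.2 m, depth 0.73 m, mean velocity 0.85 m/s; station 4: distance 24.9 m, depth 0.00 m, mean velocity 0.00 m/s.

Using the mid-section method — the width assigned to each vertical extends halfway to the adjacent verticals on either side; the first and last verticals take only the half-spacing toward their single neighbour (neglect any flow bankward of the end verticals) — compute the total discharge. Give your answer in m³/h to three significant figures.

w_2 = (11.2 − 0.0)/2 = 5.6 m; q_2 = 0.81 × 0.69 × 5.6 = 3.130 m³/s
w_3 = (24.9 − 8.4)/2 = 8.25 m; q_3 = 0.85 × 0.73 × 8.25 = 5.119 m³/s
Stations 1, 4 contribute zero (depth or velocity is 0).
Q = Σ qᵢ = 8.249 m³/s
= 8.249 × 3600 = 29700 m³/h

29700 m³/h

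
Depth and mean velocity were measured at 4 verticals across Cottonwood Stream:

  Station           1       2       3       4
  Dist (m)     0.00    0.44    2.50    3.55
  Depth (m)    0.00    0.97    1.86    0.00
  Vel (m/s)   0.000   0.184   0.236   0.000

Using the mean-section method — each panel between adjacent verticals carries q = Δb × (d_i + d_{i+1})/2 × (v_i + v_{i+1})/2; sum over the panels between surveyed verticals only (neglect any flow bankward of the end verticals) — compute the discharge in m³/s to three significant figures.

0.747 m³/s

Panel 1-2: Δb = 0.44 m, d̄ = (0.00+0.97)/2 = 0.485, v̄ = (0.000+0.184)/2 = 0.092 → q = 0.44×0.485×0.092 = 0.01963 m³/s
Panel 2-3: Δb = 2.06 m, d̄ = (0.97+1.86)/2 = 1.415, v̄ = (0.184+0.236)/2 = 0.21 → q = 2.06×1.415×0.21 = 0.6121 m³/s
Panel 3-4: Δb = 1.05 m, d̄ = (1.86+0.00)/2 = 0.93, v̄ = (0.236+0.000)/2 = 0.118 → q = 1.05×0.93×0.118 = 0.1152 m³/s
Q = Σ q = 0.7470 m³/s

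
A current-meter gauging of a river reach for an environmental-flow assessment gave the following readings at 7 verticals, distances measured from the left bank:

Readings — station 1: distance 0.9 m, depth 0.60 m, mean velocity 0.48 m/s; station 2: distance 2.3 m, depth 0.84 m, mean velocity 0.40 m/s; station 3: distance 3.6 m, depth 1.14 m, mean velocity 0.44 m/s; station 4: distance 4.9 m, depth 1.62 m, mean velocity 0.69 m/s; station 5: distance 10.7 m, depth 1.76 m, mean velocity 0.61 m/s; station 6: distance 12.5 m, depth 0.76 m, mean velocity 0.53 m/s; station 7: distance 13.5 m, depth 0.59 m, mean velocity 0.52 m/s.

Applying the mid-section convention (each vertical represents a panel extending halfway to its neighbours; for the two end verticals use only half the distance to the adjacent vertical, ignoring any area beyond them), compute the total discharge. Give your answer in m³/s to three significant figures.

10.1 m³/s

w_1 = (2.3 − 0.9)/2 = 0.7 m; q_1 = 0.48 × 0.60 × 0.7 = 0.2016 m³/s
w_2 = (3.6 − 0.9)/2 = 1.35 m; q_2 = 0.40 × 0.84 × 1.35 = 0.4536 m³/s
w_3 = (4.9 − 2.3)/2 = 1.3 m; q_3 = 0.44 × 1.14 × 1.3 = 0.6521 m³/s
w_4 = (10.7 − 3.6)/2 = 3.55 m; q_4 = 0.69 × 1.62 × 3.55 = 3.968 m³/s
w_5 = (12.5 − 4.9)/2 = 3.8 m; q_5 = 0.61 × 1.76 × 3.8 = 4.080 m³/s
w_6 = (13.5 − 10.7)/2 = 1.4 m; q_6 = 0.53 × 0.76 × 1.4 = 0.5639 m³/s
w_7 = (13.5 − 12.5)/2 = 0.5 m; q_7 = 0.52 × 0.59 × 0.5 = 0.1534 m³/s
Q = Σ qᵢ = 10.07 m³/s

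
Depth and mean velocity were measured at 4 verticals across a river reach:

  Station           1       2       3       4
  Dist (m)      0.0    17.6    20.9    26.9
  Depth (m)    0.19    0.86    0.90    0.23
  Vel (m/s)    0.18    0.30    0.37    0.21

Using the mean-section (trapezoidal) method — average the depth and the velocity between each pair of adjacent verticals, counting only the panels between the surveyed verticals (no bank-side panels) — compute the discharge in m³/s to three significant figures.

Panel 1-2: Δb = 17.6 m, d̄ = (0.19+0.86)/2 = 0.525, v̄ = (0.18+0.30)/2 = 0.24 → q = 17.6×0.525×0.24 = 2.218 m³/s
Panel 2-3: Δb = 3.3 m, d̄ = (0.86+0.90)/2 = 0.88, v̄ = (0.30+0.37)/2 = 0.335 → q = 3.3×0.88×0.335 = 0.9728 m³/s
Panel 3-4: Δb = 6 m, d̄ = (0.90+0.23)/2 = 0.565, v̄ = (0.37+0.21)/2 = 0.29 → q = 6×0.565×0.29 = 0.9831 m³/s
Q = Σ q = 4.174 m³/s

4.17 m³/s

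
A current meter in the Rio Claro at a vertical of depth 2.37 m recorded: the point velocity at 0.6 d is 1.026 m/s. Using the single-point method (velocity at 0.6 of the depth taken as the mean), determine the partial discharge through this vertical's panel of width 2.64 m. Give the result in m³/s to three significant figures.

6.42 m³/s

v̄ = v₀.₆ = 1.026 m/s
q = v̄ × d × w = 1.026 × 2.37 × 2.64 = 6.419 m³/s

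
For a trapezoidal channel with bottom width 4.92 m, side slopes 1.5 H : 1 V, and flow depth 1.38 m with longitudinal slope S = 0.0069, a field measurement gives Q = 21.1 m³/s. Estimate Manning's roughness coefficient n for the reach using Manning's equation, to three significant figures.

0.0373

A = (b + z·y)·y = (4.92 + 1.5×1.38)×1.38 = 9.646 m²
P = b + 2y√(1+z²) = 4.92 + 2×1.38×√(1+1.5²) = 9.896 m
R = A/P = 9.646/9.896 = 0.9748 m
n = (1/Q)·A·R^(2/3)·S^(1/2) = (1/21.1) × 9.646 × 0.9831 × 0.08307 = 0.03733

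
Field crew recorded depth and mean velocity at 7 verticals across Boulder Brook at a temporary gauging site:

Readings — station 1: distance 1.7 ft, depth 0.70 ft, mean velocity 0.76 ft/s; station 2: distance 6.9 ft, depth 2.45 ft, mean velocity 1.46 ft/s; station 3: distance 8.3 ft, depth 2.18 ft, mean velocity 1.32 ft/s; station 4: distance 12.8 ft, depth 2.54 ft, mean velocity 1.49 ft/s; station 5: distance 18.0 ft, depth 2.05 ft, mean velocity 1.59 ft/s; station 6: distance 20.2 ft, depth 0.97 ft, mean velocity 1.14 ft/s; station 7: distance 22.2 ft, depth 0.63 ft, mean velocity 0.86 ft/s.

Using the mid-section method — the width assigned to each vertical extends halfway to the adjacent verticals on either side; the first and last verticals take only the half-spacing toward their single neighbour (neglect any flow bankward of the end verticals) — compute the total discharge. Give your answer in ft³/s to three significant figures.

55.0 ft³/s

w_1 = (6.9 − 1.7)/2 = 2.6 ft; q_1 = 0.76 × 0.70 × 2.6 = 1.383 ft³/s
w_2 = (8.3 − 1.7)/2 = 3.3 ft; q_2 = 1.46 × 2.45 × 3.3 = 11.80 ft³/s
w_3 = (12.8 − 6.9)/2 = 2.95 ft; q_3 = 1.32 × 2.18 × 2.95 = 8.489 ft³/s
w_4 = (18.0 − 8.3)/2 = 4.85 ft; q_4 = 1.49 × 2.54 × 4.85 = 18.36 ft³/s
w_5 = (20.2 − 12.8)/2 = 3.7 ft; q_5 = 1.59 × 2.05 × 3.7 = 12.06 ft³/s
w_6 = (22.2 − 18.0)/2 = 2.1 ft; q_6 = 1.14 × 0.97 × 2.1 = 2.322 ft³/s
w_7 = (22.2 − 20.2)/2 = 1 ft; q_7 = 0.86 × 0.63 × 1 = 0.5418 ft³/s
Q = Σ qᵢ = 54.96 ft³/s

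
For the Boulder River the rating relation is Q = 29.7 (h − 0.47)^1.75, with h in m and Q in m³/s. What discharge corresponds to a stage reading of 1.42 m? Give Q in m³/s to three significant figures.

27.2 m³/s

Q = 29.7 × (1.42 − 0.47)^1.75 = 29.7 × 0.95^1.75 = 27.15 m³/s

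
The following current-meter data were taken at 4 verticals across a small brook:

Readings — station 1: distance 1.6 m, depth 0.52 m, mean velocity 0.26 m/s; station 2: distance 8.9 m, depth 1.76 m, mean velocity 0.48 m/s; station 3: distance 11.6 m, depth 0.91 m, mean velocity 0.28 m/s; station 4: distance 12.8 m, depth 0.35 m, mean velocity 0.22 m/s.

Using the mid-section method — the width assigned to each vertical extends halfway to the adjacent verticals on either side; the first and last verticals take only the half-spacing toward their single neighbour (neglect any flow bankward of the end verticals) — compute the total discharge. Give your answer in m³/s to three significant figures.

w_1 = (8.9 − 1.6)/2 = 3.65 m; q_1 = 0.26 × 0.52 × 3.65 = 0.4935 m³/s
w_2 = (11.6 − 1.6)/2 = 5 m; q_2 = 0.48 × 1.76 × 5 = 4.224 m³/s
w_3 = (12.8 − 8.9)/2 = 1.95 m; q_3 = 0.28 × 0.91 × 1.95 = 0.4969 m³/s
w_4 = (12.8 − 11.6)/2 = 0.6 m; q_4 = 0.22 × 0.35 × 0.6 = 0.04620 m³/s
Q = Σ qᵢ = 5.261 m³/s

5.26 m³/s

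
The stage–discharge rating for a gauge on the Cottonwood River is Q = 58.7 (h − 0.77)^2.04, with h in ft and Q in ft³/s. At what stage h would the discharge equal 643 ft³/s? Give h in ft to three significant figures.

h − h₀ = (Q/C)^(1/b) = (643/58.7)^(1/2.04) = 3.233 ft
h = 0.77 + 3.233 = 4.003 ft

4.00 ft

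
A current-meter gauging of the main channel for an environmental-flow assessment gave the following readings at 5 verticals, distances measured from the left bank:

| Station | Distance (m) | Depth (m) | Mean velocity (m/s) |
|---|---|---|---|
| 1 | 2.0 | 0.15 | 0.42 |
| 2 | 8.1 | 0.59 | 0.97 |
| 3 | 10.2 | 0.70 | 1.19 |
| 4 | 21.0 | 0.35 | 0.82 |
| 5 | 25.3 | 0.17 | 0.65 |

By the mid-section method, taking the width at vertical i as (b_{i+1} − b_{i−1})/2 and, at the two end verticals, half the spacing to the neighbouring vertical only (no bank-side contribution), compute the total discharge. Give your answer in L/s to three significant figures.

w_1 = (8.1 − 2.0)/2 = 3.05 m; q_1 = 0.42 × 0.15 × 3.05 = 0.1922 m³/s
w_2 = (10.2 − 2.0)/2 = 4.1 m; q_2 = 0.97 × 0.59 × 4.1 = 2.346 m³/s
w_3 = (21.0 − 8.1)/2 = 6.45 m; q_3 = 1.19 × 0.70 × 6.45 = 5.373 m³/s
w_4 = (25.3 − 10.2)/2 = 7.55 m; q_4 = 0.82 × 0.35 × 7.55 = 2.167 m³/s
w_5 = (25.3 − 21.0)/2 = 2.15 m; q_5 = 0.65 × 0.17 × 2.15 = 0.2376 m³/s
Q = Σ qᵢ = 10.32 m³/s
= 10.32 × 1000 = 10320 L/s

10300 L/s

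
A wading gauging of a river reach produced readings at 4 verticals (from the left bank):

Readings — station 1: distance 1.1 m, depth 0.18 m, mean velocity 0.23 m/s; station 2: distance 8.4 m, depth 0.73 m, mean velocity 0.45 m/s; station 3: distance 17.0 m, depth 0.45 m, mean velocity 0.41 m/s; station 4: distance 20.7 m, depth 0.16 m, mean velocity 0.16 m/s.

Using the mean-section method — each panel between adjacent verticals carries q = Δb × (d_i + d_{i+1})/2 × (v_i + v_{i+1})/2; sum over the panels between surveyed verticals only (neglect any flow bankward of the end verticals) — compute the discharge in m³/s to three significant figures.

3.63 m³/s

Panel 1-2: Δb = 7.3 m, d̄ = (0.18+0.73)/2 = 0.455, v̄ = (0.23+0.45)/2 = 0.34 → q = 7.3×0.455×0.34 = 1.129 m³/s
Panel 2-3: Δb = 8.6 m, d̄ = (0.73+0.45)/2 = 0.59, v̄ = (0.45+0.41)/2 = 0.43 → q = 8.6×0.59×0.43 = 2.182 m³/s
Panel 3-4: Δb = 3.7 m, d̄ = (0.45+0.16)/2 = 0.305, v̄ = (0.41+0.16)/2 = 0.285 → q = 3.7×0.305×0.285 = 0.3216 m³/s
Q = Σ q = 3.633 m³/s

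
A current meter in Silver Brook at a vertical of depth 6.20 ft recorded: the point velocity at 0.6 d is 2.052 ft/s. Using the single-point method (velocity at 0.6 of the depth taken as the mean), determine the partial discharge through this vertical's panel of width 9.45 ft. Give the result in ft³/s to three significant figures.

120 ft³/s

v̄ = v₀.₆ = 2.052 ft/s
q = v̄ × d × w = 2.052 × 6.20 × 9.45 = 120.2 ft³/s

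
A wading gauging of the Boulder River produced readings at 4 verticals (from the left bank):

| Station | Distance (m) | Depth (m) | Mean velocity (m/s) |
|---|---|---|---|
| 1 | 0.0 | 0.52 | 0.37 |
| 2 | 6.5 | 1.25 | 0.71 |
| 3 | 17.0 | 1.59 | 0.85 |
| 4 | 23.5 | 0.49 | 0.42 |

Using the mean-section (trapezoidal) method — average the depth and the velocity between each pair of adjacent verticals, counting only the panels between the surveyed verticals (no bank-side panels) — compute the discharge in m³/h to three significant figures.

68500 m³/h

Panel 1-2: Δb = 6.5 m, d̄ = (0.52+1.25)/2 = 0.885, v̄ = (0.37+0.71)/2 = 0.54 → q = 6.5×0.885×0.54 = 3.106 m³/s
Panel 2-3: Δb = 10.5 m, d̄ = (1.25+1.59)/2 = 1.42, v̄ = (0.71+0.85)/2 = 0.78 → q = 10.5×1.42×0.78 = 11.63 m³/s
Panel 3-4: Δb = 6.5 m, d̄ = (1.59+0.49)/2 = 1.04, v̄ = (0.85+0.42)/2 = 0.635 → q = 6.5×1.04×0.635 = 4.293 m³/s
Q = Σ q = 19.03 m³/s
= 19.03 × 3600 = 68500 m³/h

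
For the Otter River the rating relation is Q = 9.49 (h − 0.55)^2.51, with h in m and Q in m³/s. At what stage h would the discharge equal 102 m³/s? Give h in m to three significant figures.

3.13 m

h − h₀ = (Q/C)^(1/b) = (102/9.49)^(1/2.51) = 2.576 m
h = 0.55 + 2.576 = 3.126 m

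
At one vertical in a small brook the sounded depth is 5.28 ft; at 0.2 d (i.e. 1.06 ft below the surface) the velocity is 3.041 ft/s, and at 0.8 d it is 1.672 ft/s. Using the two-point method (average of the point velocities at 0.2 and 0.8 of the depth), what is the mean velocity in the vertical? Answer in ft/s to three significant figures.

v̄ = (3.041 + 1.672) / 2 = 2.357 ft/s

2.36 ft/s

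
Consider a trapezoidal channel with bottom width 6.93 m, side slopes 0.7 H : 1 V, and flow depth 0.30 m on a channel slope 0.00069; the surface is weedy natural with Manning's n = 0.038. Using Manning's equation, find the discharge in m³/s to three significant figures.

A = (b + z·y)·y = (6.93 + 0.7×0.30)×0.30 = 2.142 m²
P = b + 2y√(1+z²) = 6.93 + 2×0.30×√(1+0.7²) = 7.662 m
R = A/P = 2.142/7.662 = 0.2795 m
Q = (1/n)·A·R^(2/3)·S^(1/2) = (1/0.038) × 2.142 × 0.2795^(2/3) × 0.00069^(1/2) = 0.6330 m³/s

0.633 m³/s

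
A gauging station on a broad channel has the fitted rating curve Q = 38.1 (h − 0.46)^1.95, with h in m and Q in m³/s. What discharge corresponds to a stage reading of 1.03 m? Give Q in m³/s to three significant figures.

Q = 38.1 × (1.03 − 0.46)^1.95 = 38.1 × 0.57^1.95 = 12.73 m³/s

12.7 m³/s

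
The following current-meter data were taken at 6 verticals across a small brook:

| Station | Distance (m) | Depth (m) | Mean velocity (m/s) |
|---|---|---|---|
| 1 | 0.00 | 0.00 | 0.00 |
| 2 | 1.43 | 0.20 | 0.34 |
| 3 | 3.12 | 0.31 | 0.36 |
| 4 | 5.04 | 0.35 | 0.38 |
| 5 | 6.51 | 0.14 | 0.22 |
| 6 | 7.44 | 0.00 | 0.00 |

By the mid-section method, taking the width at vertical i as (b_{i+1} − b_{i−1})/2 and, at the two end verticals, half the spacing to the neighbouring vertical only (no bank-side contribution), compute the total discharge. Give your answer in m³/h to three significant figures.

w_2 = (3.12 − 0.00)/2 = 1.56 m; q_2 = 0.34 × 0.20 × 1.56 = 0.1061 m³/s
w_3 = (5.04 − 1.43)/2 = 1.805 m; q_3 = 0.36 × 0.31 × 1.805 = 0.2014 m³/s
w_4 = (6.51 − 3.12)/2 = 1.695 m; q_4 = 0.38 × 0.35 × 1.695 = 0.2254 m³/s
w_5 = (7.44 − 5.04)/2 = 1.2 m; q_5 = 0.22 × 0.14 × 1.2 = 0.03696 m³/s
Stations 1, 6 contribute zero (depth or velocity is 0).
Q = Σ qᵢ = 0.5699 m³/s
= 0.5699 × 3600 = 2052 m³/h

2050 m³/h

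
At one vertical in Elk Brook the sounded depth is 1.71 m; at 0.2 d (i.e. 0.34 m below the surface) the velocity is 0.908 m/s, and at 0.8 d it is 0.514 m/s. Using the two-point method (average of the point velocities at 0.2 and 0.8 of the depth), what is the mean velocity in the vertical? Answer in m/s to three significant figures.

0.711 m/s

v̄ = (0.908 + 0.514) / 2 = 0.7110 m/s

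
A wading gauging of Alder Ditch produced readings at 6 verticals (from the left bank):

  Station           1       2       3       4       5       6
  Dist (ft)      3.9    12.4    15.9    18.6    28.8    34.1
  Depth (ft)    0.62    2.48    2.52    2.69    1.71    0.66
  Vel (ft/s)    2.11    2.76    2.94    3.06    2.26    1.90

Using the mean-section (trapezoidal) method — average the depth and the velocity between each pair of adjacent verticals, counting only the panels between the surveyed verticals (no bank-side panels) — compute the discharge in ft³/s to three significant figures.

151 ft³/s

Panel 1-2: Δb = 8.5 ft, d̄ = (0.62+2.48)/2 = 1.55, v̄ = (2.11+2.76)/2 = 2.435 → q = 8.5×1.55×2.435 = 32.08 ft³/s
Panel 2-3: Δb = 3.5 ft, d̄ = (2.48+2.52)/2 = 2.5, v̄ = (2.76+2.94)/2 = 2.85 → q = 3.5×2.5×2.85 = 24.94 ft³/s
Panel 3-4: Δb = 2.7 ft, d̄ = (2.52+2.69)/2 = 2.605, v̄ = (2.94+3.06)/2 = 3 → q = 2.7×2.605×3 = 21.10 ft³/s
Panel 4-5: Δb = 10.2 ft, d̄ = (2.69+1.71)/2 = 2.2, v̄ = (3.06+2.26)/2 = 2.66 → q = 10.2×2.2×2.66 = 59.69 ft³/s
Panel 5-6: Δb = 5.3 ft, d̄ = (1.71+0.66)/2 = 1.185, v̄ = (2.26+1.90)/2 = 2.08 → q = 5.3×1.185×2.08 = 13.06 ft³/s
Q = Σ q = 150.9 ft³/s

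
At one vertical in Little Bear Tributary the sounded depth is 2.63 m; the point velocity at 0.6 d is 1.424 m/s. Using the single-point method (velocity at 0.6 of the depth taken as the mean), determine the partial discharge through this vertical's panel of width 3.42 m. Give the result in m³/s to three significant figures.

12.8 m³/s

v̄ = v₀.₆ = 1.424 m/s
q = v̄ × d × w = 1.424 × 2.63 × 3.42 = 12.81 m³/s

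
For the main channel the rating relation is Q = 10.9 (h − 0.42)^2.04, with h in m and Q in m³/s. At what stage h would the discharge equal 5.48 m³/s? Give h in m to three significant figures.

1.13 m

h − h₀ = (Q/C)^(1/b) = (5.48/10.9)^(1/2.04) = 0.7138 m
h = 0.42 + 0.7138 = 1.134 m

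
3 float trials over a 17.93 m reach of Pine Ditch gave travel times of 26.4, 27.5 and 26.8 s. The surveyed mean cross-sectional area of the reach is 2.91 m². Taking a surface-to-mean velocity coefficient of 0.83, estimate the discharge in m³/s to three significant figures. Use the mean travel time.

1.61 m³/s

t̄ = (26.4 + 27.5 + 26.8) / 3 = 26.9 s
v_surface = L / t̄ = 17.93 / 26.9 = 0.6665 m/s
v_mean = 0.83 × 0.6665 = 0.5532 m/s
Q = A × v_mean = 2.91 × 0.5532 = 1.610 m³/s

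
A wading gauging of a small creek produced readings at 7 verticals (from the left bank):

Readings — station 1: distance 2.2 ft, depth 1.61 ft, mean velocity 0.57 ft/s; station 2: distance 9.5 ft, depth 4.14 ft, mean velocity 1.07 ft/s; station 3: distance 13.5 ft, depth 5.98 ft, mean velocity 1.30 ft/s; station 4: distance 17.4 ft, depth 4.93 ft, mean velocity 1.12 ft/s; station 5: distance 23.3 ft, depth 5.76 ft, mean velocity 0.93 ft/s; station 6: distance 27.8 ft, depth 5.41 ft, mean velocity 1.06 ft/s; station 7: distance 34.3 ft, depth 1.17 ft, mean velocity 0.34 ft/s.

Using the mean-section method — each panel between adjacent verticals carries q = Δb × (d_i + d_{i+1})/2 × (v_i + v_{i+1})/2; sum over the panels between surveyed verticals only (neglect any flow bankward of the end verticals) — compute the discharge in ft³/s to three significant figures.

Panel 1-2: Δb = 7.3 ft, d̄ = (1.61+4.14)/2 = 2.875, v̄ = (0.57+1.07)/2 = 0.82 → q = 7.3×2.875×0.82 = 17.21 ft³/s
Panel 2-3: Δb = 4 ft, d̄ = (4.14+5.98)/2 = 5.06, v̄ = (1.07+1.30)/2 = 1.185 → q = 4×5.06×1.185 = 23.98 ft³/s
Panel 3-4: Δb = 3.9 ft, d̄ = (5.98+4.93)/2 = 5.455, v̄ = (1.30+1.12)/2 = 1.21 → q = 3.9×5.455×1.21 = 25.74 ft³/s
Panel 4-5: Δb = 5.9 ft, d̄ = (4.93+5.76)/2 = 5.345, v̄ = (1.12+0.93)/2 = 1.025 → q = 5.9×5.345×1.025 = 32.32 ft³/s
Panel 5-6: Δb = 4.5 ft, d̄ = (5.76+5.41)/2 = 5.585, v̄ = (0.93+1.06)/2 = 0.995 → q = 4.5×5.585×0.995 = 25.01 ft³/s
Panel 6-7: Δb = 6.5 ft, d̄ = (5.41+1.17)/2 = 3.29, v̄ = (1.06+0.34)/2 = 0.7 → q = 6.5×3.29×0.7 = 14.97 ft³/s
Q = Σ q = 139.2 ft³/s

139 ft³/s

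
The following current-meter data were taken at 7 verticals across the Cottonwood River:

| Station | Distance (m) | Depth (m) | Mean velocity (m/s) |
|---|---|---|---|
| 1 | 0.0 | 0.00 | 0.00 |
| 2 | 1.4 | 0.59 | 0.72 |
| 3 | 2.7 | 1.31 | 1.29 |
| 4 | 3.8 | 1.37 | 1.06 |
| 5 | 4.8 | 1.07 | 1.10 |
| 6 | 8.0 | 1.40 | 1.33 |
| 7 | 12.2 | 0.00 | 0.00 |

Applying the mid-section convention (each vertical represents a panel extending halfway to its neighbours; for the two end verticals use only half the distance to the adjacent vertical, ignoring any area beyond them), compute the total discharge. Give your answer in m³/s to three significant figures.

13.5 m³/s

w_2 = (2.7 − 0.0)/2 = 1.35 m; q_2 = 0.72 × 0.59 × 1.35 = 0.5735 m³/s
w_3 = (3.8 − 1.4)/2 = 1.2 m; q_3 = 1.29 × 1.31 × 1.2 = 2.028 m³/s
w_4 = (4.8 − 2.7)/2 = 1.05 m; q_4 = 1.06 × 1.37 × 1.05 = 1.525 m³/s
w_5 = (8.0 − 3.8)/2 = 2.1 m; q_5 = 1.10 × 1.07 × 2.1 = 2.472 m³/s
w_6 = (12.2 − 4.8)/2 = 3.7 m; q_6 = 1.33 × 1.40 × 3.7 = 6.889 m³/s
Stations 1, 7 contribute zero (depth or velocity is 0).
Q = Σ qᵢ = 13.49 m³/s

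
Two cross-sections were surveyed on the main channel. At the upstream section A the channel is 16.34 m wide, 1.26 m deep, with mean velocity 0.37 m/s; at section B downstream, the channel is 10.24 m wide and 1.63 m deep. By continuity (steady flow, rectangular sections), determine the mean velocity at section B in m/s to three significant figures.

0.456 m/s

Q = A₁V₁ = (16.34×1.26) × 0.37 = 7.618 m³/s
A₂ = 10.24 × 1.63 = 16.69 m²
V₂ = Q/A₂ = 7.618/16.69 = 0.4564 m/s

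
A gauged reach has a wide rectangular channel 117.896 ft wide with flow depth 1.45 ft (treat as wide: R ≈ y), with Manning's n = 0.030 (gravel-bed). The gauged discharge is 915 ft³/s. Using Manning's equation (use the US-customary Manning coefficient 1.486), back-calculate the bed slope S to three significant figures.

0.00711

A = b·y = 117.896 × 1.45 = 170.9 ft²
Wide channel: R ≈ y = 1.45 ft
S = (Q·n / (1.486·A·R^(2/3)))² = (915×0.030 / (1.486×170.9×1.281))² = 0.007115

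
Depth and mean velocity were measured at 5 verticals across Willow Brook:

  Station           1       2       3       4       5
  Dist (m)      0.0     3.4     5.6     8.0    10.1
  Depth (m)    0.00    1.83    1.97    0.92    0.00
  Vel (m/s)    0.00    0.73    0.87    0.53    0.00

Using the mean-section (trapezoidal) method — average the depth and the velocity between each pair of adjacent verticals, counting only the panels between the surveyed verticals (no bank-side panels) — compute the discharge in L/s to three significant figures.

7160 L/s

Panel 1-2: Δb = 3.4 m, d̄ = (0.00+1.83)/2 = 0.915, v̄ = (0.00+0.73)/2 = 0.365 → q = 3.4×0.915×0.365 = 1.136 m³/s
Panel 2-3: Δb = 2.2 m, d̄ = (1.83+1.97)/2 = 1.9, v̄ = (0.73+0.87)/2 = 0.8 → q = 2.2×1.9×0.8 = 3.344 m³/s
Panel 3-4: Δb = 2.4 m, d̄ = (1.97+0.92)/2 = 1.445, v̄ = (0.87+0.53)/2 = 0.7 → q = 2.4×1.445×0.7 = 2.428 m³/s
Panel 4-5: Δb = 2.1 m, d̄ = (0.92+0.00)/2 = 0.46, v̄ = (0.53+0.00)/2 = 0.265 → q = 2.1×0.46×0.265 = 0.2560 m³/s
Q = Σ q = 7.163 m³/s
= 7.163 × 1000 = 7163 L/s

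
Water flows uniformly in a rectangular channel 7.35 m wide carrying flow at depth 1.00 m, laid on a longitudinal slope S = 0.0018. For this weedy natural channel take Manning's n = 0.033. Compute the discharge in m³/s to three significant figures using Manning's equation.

8.05 m³/s

A = b·y = 7.35 × 1.00 = 7.350 m²
P = b + 2y = 7.35 + 2×1.00 = 9.350 m
R = A/P = 7.350/9.350 = 0.7861 m
Q = (1/n)·A·R^(2/3)·S^(1/2) = (1/0.033) × 7.350 × 0.7861^(2/3) × 0.0018^(1/2) = 8.049 m³/s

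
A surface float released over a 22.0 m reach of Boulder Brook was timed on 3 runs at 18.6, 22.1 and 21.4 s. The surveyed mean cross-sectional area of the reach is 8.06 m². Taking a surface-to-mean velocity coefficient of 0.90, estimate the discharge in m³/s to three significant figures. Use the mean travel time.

7.71 m³/s

t̄ = (18.6 + 22.1 + 21.4) / 3 = 20.7 s
v_surface = L / t̄ = 22.0 / 20.7 = 1.063 m/s
v_mean = 0.90 × 1.063 = 0.9565 m/s
Q = A × v_mean = 8.06 × 0.9565 = 7.710 m³/s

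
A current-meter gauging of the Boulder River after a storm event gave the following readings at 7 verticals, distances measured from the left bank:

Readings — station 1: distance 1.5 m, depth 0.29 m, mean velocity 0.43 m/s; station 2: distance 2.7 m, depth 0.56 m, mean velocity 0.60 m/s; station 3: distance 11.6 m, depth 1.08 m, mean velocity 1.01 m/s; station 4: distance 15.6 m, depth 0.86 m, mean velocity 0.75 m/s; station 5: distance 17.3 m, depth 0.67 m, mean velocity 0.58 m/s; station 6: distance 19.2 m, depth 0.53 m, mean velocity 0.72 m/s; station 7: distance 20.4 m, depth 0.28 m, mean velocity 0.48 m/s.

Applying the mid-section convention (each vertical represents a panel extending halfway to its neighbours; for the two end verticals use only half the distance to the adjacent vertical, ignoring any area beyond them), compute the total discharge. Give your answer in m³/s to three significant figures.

12.0 m³/s

w_1 = (2.7 − 1.5)/2 = 0.6 m; q_1 = 0.43 × 0.29 × 0.6 = 0.07482 m³/s
w_2 = (11.6 − 1.5)/2 = 5.05 m; q_2 = 0.60 × 0.56 × 5.05 = 1.697 m³/s
w_3 = (15.6 − 2.7)/2 = 6.45 m; q_3 = 1.01 × 1.08 × 6.45 = 7.036 m³/s
w_4 = (17.3 − 11.6)/2 = 2.85 m; q_4 = 0.75 × 0.86 × 2.85 = 1.838 m³/s
w_5 = (19.2 − 15.6)/2 = 1.8 m; q_5 = 0.58 × 0.67 × 1.8 = 0.6995 m³/s
w_6 = (20.4 − 17.3)/2 = 1.55 m; q_6 = 0.72 × 0.53 × 1.55 = 0.5915 m³/s
w_7 = (20.4 − 19.2)/2 = 0.6 m; q_7 = 0.48 × 0.28 × 0.6 = 0.08064 m³/s
Q = Σ qᵢ = 12.02 m³/s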